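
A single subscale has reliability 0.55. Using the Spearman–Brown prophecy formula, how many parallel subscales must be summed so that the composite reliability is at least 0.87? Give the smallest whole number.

k ≥ ρ*(1−ρ₁)/(ρ₁(1−ρ*)) = 0.87·0.45 / (0.55·0.13) = 5.476.
Smallest integer k = 6.

6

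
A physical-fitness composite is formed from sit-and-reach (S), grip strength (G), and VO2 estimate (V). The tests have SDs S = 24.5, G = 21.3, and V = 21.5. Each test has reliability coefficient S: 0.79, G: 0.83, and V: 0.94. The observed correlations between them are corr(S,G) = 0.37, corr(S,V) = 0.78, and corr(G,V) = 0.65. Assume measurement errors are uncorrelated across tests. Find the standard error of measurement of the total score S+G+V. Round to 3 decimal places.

15.196

Var(total) = 1516.19 + 1803.23 = 3319.42.
True-score variance = 1285.28 + 1803.23 = 3088.51, so reliability = 0.9304.
Error variance = 3319.42 − 3088.51 = 230.915; SEM = √230.915 = 15.196.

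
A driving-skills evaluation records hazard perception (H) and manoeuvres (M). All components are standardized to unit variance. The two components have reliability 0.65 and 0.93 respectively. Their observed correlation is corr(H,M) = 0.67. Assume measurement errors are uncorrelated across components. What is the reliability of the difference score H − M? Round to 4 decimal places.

Var(H−M) = 1 + 1 − 2·0.67 = 2 − 1.34 = 0.66.
With uncorrelated errors the cross-covariances are all true-score covariance, so they carry over unchanged; only the diagonal terms shrink to ρᵢσᵢ².
True-score variance = [0.65 + 0.93] − 1.34 = 1.58 − 1.34 = 0.24.
Reliability = 0.24 / 0.66 = 0.3636.

0.3636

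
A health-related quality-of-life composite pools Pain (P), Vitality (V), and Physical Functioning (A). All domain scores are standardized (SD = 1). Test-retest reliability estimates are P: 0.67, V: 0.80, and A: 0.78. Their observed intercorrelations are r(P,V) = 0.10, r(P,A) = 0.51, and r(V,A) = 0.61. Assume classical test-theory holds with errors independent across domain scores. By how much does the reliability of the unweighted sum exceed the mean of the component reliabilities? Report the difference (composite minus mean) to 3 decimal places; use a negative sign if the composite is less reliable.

Var(sum) = 3 + 2.44 = 5.44; true-score variance = 2.25 + 2.44 = 4.69; composite reliability = 0.8621.
Mean component reliability = 0.7500.
Difference = 0.8621 − 0.7500 = 0.112.

0.112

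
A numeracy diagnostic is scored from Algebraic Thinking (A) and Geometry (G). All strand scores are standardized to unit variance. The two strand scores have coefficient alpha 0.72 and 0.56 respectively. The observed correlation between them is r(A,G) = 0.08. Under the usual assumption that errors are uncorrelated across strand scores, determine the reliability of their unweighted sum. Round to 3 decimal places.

Var(A+G) = 2 + 2·[0.08] = 2 + 0.16 = 2.16.
Because errors are independent across components, Cov(Tᵢ,Tⱼ) = Cov(Xᵢ,Xⱼ); the off-diagonal part of the true-score variance is the same as above.
True-score variance = [0.72 + 0.56] + 0.16 = 1.28 + 0.16 = 1.44.
Reliability = 1.44 / 2.16 = 0.667.

0.667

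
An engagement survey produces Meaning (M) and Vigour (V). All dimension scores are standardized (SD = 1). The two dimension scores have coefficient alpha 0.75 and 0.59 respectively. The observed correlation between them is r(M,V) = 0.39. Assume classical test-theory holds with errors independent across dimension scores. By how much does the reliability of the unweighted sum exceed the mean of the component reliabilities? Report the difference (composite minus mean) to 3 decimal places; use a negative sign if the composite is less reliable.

0.093

Var(sum) = 2 + 0.78 = 2.78; true-score variance = 1.34 + 0.78 = 2.12; composite reliability = 0.7626.
Mean component reliability = 0.6700.
Difference = 0.7626 − 0.6700 = 0.093.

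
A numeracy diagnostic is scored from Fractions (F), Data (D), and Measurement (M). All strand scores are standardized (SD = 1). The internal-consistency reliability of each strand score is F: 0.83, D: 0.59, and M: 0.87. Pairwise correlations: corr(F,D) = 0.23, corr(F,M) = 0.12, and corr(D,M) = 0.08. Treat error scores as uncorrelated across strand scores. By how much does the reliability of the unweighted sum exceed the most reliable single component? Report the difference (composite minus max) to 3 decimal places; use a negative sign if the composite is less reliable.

Var(sum) = 3 + 0.86 = 3.86; true-score variance = 2.29 + 0.86 = 3.15; composite reliability = 0.8161.
Max component reliability = 0.8700.
Difference = 0.8161 − 0.8700 = -0.054.

-0.054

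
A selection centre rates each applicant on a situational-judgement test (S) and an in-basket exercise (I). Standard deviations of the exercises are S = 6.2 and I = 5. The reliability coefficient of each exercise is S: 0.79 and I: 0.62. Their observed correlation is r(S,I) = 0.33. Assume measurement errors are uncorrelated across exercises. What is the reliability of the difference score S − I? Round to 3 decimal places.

0.591

Var(S−I) = 6.2² + 5² − 2·6.2·5·0.33 = 63.44 − 20.46 = 42.98.
Because errors are independent across components, Cov(Tᵢ,Tⱼ) = Cov(Xᵢ,Xⱼ); the off-diagonal part of the true-score variance is the same as above.
True-score variance = [6.2²·0.79 + 5²·0.62] − 20.46 = 45.8676 − 20.46 = 25.4076.
Reliability = 25.4076 / 42.98 = 0.591.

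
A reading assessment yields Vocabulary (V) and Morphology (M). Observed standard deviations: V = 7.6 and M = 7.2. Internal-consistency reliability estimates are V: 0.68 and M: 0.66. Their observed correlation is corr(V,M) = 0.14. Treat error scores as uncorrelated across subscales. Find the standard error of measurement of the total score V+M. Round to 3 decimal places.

Var(total) = 109.6 + 15.3216 = 124.922.
True-score variance = 73.4912 + 15.3216 = 88.8128, so reliability = 0.7109.
Error variance = 124.922 − 88.8128 = 36.1088; SEM = √36.1088 = 6.009.

6.009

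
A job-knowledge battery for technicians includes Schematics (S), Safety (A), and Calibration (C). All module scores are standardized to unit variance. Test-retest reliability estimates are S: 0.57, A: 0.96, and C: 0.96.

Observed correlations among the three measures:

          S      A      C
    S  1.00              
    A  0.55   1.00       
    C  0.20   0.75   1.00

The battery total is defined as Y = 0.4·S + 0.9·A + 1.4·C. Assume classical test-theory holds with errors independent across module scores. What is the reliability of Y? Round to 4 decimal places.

0.9670

Var(Y) = 0.4² + 0.9² + 1.4² + 2·[0.36·0.55 + 0.56·0.20 + 1.26·0.75] = 2.93 + 2.51 = 5.44.
Under uncorrelated errors the observed covariances equal the true-score covariances, so only the own-variance terms attenuate.
True-score variance = [0.4²·0.57 + 0.9²·0.96 + 1.4²·0.96] + 2.51 = 2.7504 + 2.51 = 5.2604.
Reliability = 5.2604 / 5.44 = 0.9670.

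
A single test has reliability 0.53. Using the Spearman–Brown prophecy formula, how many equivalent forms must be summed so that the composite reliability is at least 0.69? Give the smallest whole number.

k ≥ ρ*(1−ρ₁)/(ρ₁(1−ρ*)) = 0.69·0.47 / (0.53·0.31) = 1.974.
Smallest integer k = 2.

2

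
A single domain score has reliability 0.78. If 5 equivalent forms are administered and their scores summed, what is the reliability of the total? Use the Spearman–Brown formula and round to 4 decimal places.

ρ_k = kρ / (1 + (k−1)ρ) = 5·0.78 / (1 + 4·0.78) = 3.900 / 4.120 = 0.9466.

0.9466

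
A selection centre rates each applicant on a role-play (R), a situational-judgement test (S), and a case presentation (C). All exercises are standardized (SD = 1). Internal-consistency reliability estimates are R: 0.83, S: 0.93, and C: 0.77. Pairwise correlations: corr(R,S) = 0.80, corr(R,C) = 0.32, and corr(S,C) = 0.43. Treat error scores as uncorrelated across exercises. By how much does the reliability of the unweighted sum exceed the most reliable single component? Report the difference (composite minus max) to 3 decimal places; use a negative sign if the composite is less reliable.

-0.007

Var(sum) = 3 + 3.1 = 6.1; true-score variance = 2.53 + 3.1 = 5.63; composite reliability = 0.9230.
Max component reliability = 0.9300.
Difference = 0.9230 − 0.9300 = -0.007.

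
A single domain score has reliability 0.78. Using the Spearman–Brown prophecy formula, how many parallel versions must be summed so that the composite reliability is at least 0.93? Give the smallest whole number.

4

k ≥ ρ*(1−ρ₁)/(ρ₁(1−ρ*)) = 0.93·0.22 / (0.78·0.07) = 3.747.
Smallest integer k = 4.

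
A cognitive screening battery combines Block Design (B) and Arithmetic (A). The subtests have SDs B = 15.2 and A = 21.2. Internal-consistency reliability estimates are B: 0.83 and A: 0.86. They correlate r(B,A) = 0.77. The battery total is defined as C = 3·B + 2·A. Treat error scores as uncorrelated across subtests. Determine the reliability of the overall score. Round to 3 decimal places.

0.912

Var(C) = 3²·15.2² + 2²·21.2² + 2·[6·15.2·21.2·0.77] = 3877.12 + 2977.5 = 6854.62.
With uncorrelated errors the cross-covariances are all true-score covariance, so they carry over unchanged; only the diagonal terms shrink to ρᵢσᵢ².
True-score variance = [3²·15.2²·0.83 + 2²·21.2²·0.86] + 2977.5 = 3271.94 + 2977.5 = 6249.44.
Reliability = 6249.44 / 6854.62 = 0.912.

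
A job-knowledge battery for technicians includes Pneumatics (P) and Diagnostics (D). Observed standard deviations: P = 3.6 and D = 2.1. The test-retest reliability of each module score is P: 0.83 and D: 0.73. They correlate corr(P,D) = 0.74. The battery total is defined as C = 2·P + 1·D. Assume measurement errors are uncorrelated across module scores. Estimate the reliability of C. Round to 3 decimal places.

0.873

Var(C) = 2²·3.6² + 2.1² + 2·[2·3.6·2.1·0.74] = 56.25 + 22.3776 = 78.6276.
With uncorrelated errors the cross-covariances are all true-score covariance, so they carry over unchanged; only the diagonal terms shrink to ρᵢσᵢ².
True-score variance = [2²·3.6²·0.83 + 2.1²·0.73] + 22.3776 = 46.2465 + 22.3776 = 68.6241.
Reliability = 68.6241 / 78.6276 = 0.873.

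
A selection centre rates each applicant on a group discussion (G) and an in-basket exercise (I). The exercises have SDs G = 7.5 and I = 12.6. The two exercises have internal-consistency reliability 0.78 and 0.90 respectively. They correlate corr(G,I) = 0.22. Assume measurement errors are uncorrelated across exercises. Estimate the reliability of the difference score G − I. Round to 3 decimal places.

Var(G−I) = 7.5² + 12.6² − 2·7.5·12.6·0.22 = 215.01 − 41.58 = 173.43.
Under uncorrelated errors the observed covariances equal the true-score covariances, so only the own-variance terms attenuate.
True-score variance = [7.5²·0.78 + 12.6²·0.90] − 41.58 = 186.759 − 41.58 = 145.179.
Reliability = 145.179 / 173.43 = 0.837.

0.837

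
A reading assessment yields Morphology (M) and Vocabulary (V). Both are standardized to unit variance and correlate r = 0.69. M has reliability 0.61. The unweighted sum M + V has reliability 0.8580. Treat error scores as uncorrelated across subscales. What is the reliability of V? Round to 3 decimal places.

0.910

Var(M+V) = 2 + 2·0.69 = 3.380.
True-score variance = ρ_M + ρ_V + 2·0.69, so 0.8580 = (0.61 + ρ_V + 1.38) / 3.380.
ρ_V = 0.8580·3.380 − 0.61 − 1.38 = 0.910.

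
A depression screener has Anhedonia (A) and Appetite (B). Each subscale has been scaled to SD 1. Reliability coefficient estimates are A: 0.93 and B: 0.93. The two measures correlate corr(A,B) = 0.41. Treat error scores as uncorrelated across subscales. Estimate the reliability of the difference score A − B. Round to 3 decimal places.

Var(A−B) = 1 + 1 − 2·0.41 = 2 − 0.82 = 1.18.
With uncorrelated errors the cross-covariances are all true-score covariance, so they carry over unchanged; only the diagonal terms shrink to ρᵢσᵢ².
True-score variance = [0.93 + 0.93] − 0.82 = 1.86 − 0.82 = 1.04.
Reliability = 1.04 / 1.18 = 0.881.

0.881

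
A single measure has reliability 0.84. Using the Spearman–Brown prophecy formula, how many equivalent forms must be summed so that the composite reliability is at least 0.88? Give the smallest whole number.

k ≥ ρ*(1−ρ₁)/(ρ₁(1−ρ*)) = 0.88·0.16 / (0.84·0.12) = 1.397.
Smallest integer k = 2.

2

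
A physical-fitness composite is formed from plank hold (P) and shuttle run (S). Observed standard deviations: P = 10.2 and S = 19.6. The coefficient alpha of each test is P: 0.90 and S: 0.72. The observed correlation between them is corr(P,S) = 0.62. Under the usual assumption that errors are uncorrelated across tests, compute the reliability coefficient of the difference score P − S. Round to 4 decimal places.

0.5091

Var(P−S) = 10.2² + 19.6² − 2·10.2·19.6·0.62 = 488.2 − 247.901 = 240.299.
Because errors are independent across components, Cov(Tᵢ,Tⱼ) = Cov(Xᵢ,Xⱼ); the off-diagonal part of the true-score variance is the same as above.
True-score variance = [10.2²·0.90 + 19.6²·0.72] − 247.901 = 370.231 − 247.901 = 122.33.
Reliability = 122.33 / 240.299 = 0.5091.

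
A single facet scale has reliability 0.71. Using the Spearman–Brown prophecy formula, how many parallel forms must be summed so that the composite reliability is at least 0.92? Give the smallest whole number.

5

k ≥ ρ*(1−ρ₁)/(ρ₁(1−ρ*)) = 0.92·0.29 / (0.71·0.08) = 4.697.
Smallest integer k = 5.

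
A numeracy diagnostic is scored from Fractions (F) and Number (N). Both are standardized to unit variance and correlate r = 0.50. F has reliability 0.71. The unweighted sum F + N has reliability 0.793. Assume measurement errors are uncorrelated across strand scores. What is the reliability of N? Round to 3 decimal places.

0.669

Var(F+N) = 2 + 2·0.50 = 3.000.
True-score variance = ρ_F + ρ_N + 2·0.50, so 0.793 = (0.71 + ρ_N + 1.00) / 3.000.
ρ_N = 0.793·3.000 − 0.71 − 1.00 = 0.669.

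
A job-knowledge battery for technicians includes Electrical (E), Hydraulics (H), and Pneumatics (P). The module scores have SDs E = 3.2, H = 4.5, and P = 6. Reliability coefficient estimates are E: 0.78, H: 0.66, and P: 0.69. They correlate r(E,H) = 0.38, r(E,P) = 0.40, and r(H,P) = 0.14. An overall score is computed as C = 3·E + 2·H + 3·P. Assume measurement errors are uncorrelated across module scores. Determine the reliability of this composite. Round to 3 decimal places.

0.801

Var(C) = 3²·3.2² + 2²·4.5² + 3²·6² + 2·[6·3.2·4.5·0.38 + 9·3.2·6·0.40 + 6·4.5·6·0.14] = 497.16 + 249.264 = 746.424.
Under uncorrelated errors the observed covariances equal the true-score covariances, so only the own-variance terms attenuate.
True-score variance = [3²·3.2²·0.78 + 2²·4.5²·0.66 + 3²·6²·0.69] + 249.264 = 348.905 + 249.264 = 598.169.
Reliability = 598.169 / 746.424 = 0.801.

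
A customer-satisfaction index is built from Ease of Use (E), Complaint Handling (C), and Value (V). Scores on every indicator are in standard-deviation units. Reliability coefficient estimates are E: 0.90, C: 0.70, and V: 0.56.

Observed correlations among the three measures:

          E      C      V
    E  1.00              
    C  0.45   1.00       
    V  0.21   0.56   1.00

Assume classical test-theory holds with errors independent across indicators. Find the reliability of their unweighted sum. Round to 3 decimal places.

Var(E+C+V) = 3 + 2·[0.45 + 0.21 + 0.56] = 3 + 2.44 = 5.44.
Because errors are independent across components, Cov(Tᵢ,Tⱼ) = Cov(Xᵢ,Xⱼ); the off-diagonal part of the true-score variance is the same as above.
True-score variance = [0.90 + 0.70 + 0.56] + 2.44 = 2.16 + 2.44 = 4.6.
Reliability = 4.6 / 5.44 = 0.846.

0.846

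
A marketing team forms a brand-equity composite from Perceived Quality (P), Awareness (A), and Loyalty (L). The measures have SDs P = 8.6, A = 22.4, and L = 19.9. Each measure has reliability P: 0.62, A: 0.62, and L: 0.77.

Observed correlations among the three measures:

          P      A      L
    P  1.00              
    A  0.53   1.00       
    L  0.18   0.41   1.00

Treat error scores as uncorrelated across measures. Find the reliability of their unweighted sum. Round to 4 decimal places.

0.8067

Var(P+A+L) = 8.6² + 22.4² + 19.9² + 2·[8.6·22.4·0.53 + 8.6·19.9·0.18 + 22.4·19.9·0.41] = 971.73 + 631.332 = 1603.06.
Because errors are independent across components, Cov(Tᵢ,Tⱼ) = Cov(Xᵢ,Xⱼ); the off-diagonal part of the true-score variance is the same as above.
True-score variance = [8.6²·0.62 + 22.4²·0.62 + 19.9²·0.77] + 631.332 = 661.874 + 631.332 = 1293.21.
Reliability = 1293.21 / 1603.06 = 0.8067.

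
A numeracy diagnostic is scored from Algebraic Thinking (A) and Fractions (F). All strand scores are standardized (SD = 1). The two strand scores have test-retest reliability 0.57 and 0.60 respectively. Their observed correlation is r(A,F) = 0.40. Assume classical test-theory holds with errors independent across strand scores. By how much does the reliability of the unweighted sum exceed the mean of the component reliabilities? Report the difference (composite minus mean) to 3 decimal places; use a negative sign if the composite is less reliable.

Var(sum) = 2 + 0.8 = 2.8; true-score variance = 1.17 + 0.8 = 1.97; composite reliability = 0.7036.
Mean component reliability = 0.5850.
Difference = 0.7036 − 0.5850 = 0.119.

0.119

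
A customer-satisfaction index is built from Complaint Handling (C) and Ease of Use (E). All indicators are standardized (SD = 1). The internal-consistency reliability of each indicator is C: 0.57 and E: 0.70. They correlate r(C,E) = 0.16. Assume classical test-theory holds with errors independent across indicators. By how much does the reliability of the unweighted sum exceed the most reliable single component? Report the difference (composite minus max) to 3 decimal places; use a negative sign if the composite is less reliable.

Var(sum) = 2 + 0.32 = 2.32; true-score variance = 1.27 + 0.32 = 1.59; composite reliability = 0.6853.
Max component reliability = 0.7000.
Difference = 0.6853 − 0.7000 = -0.015.

-0.015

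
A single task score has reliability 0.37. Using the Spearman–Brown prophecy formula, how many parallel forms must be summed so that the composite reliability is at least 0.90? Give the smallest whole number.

k ≥ ρ*(1−ρ₁)/(ρ₁(1−ρ*)) = 0.90·0.63 / (0.37·0.10) = 15.324.
Smallest integer k = 16.

16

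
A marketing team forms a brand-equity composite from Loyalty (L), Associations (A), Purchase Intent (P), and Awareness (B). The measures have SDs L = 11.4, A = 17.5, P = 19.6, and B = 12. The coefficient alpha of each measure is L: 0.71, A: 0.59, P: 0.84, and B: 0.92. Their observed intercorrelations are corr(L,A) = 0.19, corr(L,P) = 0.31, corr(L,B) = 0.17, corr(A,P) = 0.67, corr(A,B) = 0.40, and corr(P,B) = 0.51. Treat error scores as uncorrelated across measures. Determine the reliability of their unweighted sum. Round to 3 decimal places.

0.887

Var(L+A+P+B) = 11.4² + 17.5² + 19.6² + 12² + 2·[11.4·17.5·0.19 + 11.4·19.6·0.31 + 11.4·12·0.17 + 17.5·19.6·0.67 + 17.5·12·0.40 + 19.6·12·0.51] = 964.37 + 1128.38 = 2092.75.
Because errors are independent across components, Cov(Tᵢ,Tⱼ) = Cov(Xᵢ,Xⱼ); the off-diagonal part of the true-score variance is the same as above.
True-score variance = [11.4²·0.71 + 17.5²·0.59 + 19.6²·0.84 + 12²·0.92] + 1128.38 = 728.134 + 1128.38 = 1856.51.
Reliability = 1856.51 / 2092.75 = 0.887.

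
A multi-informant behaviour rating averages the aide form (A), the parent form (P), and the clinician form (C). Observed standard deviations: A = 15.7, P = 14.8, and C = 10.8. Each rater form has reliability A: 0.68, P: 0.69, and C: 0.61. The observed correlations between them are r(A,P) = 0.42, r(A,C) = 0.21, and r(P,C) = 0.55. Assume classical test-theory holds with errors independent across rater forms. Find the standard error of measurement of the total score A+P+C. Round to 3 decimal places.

13.866

Var(total) = 582.17 + 442.222 = 1024.39.
True-score variance = 389.901 + 442.222 = 832.123, so reliability = 0.8123.
Error variance = 1024.39 − 832.123 = 192.269; SEM = √192.269 = 13.866.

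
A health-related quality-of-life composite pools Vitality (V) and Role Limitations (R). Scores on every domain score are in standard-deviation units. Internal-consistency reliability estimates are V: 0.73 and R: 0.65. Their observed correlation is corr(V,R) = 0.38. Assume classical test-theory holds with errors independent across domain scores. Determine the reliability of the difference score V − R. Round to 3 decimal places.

Var(V−R) = 1 + 1 − 2·0.38 = 2 − 0.76 = 1.24.
Because errors are independent across components, Cov(Tᵢ,Tⱼ) = Cov(Xᵢ,Xⱼ); the off-diagonal part of the true-score variance is the same as above.
True-score variance = [0.73 + 0.65] − 0.76 = 1.38 − 0.76 = 0.62.
Reliability = 0.62 / 1.24 = 0.500.

0.500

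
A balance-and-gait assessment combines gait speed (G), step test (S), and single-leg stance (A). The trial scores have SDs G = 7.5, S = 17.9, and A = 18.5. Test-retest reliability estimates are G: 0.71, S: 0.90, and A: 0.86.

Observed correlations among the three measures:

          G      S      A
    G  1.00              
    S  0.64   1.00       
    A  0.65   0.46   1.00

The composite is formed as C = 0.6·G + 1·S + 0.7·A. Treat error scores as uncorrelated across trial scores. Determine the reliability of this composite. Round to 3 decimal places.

0.932

Var(C) = 0.6²·7.5² + 17.9² + 0.7²·18.5² + 2·[0.6·7.5·17.9·0.64 + 0.42·7.5·18.5·0.65 + 0.7·17.9·18.5·0.46] = 508.362 + 392.122 = 900.485.
With uncorrelated errors the cross-covariances are all true-score covariance, so they carry over unchanged; only the diagonal terms shrink to ρᵢσᵢ².
True-score variance = [0.6²·7.5²·0.71 + 17.9²·0.90 + 0.7²·18.5²·0.86] + 392.122 = 446.971 + 392.122 = 839.093.
Reliability = 839.093 / 900.485 = 0.932.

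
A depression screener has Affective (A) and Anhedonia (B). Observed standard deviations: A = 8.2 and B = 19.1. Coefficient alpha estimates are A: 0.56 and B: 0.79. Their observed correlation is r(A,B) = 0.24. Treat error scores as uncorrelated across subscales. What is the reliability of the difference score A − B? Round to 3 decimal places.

0.702

Var(A−B) = 8.2² + 19.1² − 2·8.2·19.1·0.24 = 432.05 − 75.1776 = 356.872.
Because errors are independent across components, Cov(Tᵢ,Tⱼ) = Cov(Xᵢ,Xⱼ); the off-diagonal part of the true-score variance is the same as above.
True-score variance = [8.2²·0.56 + 19.1²·0.79] − 75.1776 = 325.854 − 75.1776 = 250.677.
Reliability = 250.677 / 356.872 = 0.702.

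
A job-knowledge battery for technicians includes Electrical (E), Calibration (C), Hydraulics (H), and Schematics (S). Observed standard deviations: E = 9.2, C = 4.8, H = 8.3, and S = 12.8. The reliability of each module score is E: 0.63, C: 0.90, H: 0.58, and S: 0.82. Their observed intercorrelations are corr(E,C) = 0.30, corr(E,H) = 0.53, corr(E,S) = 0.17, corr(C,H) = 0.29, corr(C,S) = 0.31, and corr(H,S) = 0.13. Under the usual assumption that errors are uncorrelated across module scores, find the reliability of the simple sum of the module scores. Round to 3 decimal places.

Var(E+C+H+S) = 9.2² + 4.8² + 8.3² + 12.8² + 2·[9.2·4.8·0.30 + 9.2·8.3·0.53 + 9.2·12.8·0.17 + 4.8·8.3·0.29 + 4.8·12.8·0.31 + 8.3·12.8·0.13] = 340.41 + 236.298 = 576.708.
Because errors are independent across components, Cov(Tᵢ,Tⱼ) = Cov(Xᵢ,Xⱼ); the off-diagonal part of the true-score variance is the same as above.
True-score variance = [9.2²·0.63 + 4.8²·0.90 + 8.3²·0.58 + 12.8²·0.82] + 236.298 = 248.364 + 236.298 = 484.663.
Reliability = 484.663 / 576.708 = 0.840.

0.840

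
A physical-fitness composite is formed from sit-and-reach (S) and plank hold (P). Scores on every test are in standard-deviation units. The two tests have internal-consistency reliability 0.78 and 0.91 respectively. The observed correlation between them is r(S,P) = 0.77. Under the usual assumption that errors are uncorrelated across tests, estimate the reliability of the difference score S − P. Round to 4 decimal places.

Var(S−P) = 1 + 1 − 2·0.77 = 2 − 1.54 = 0.46.
Because errors are independent across components, Cov(Tᵢ,Tⱼ) = Cov(Xᵢ,Xⱼ); the off-diagonal part of the true-score variance is the same as above.
True-score variance = [0.78 + 0.91] − 1.54 = 1.69 − 1.54 = 0.15.
Reliability = 0.15 / 0.46 = 0.3261.

0.3261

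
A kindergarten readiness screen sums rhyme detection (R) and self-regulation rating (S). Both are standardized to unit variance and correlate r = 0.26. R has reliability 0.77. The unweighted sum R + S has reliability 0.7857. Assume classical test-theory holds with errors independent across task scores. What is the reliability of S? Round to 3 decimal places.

Var(R+S) = 2 + 2·0.26 = 2.520.
True-score variance = ρ_R + ρ_S + 2·0.26, so 0.7857 = (0.77 + ρ_S + 0.52) / 2.520.
ρ_S = 0.7857·2.520 − 0.77 − 0.52 = 0.690.

0.690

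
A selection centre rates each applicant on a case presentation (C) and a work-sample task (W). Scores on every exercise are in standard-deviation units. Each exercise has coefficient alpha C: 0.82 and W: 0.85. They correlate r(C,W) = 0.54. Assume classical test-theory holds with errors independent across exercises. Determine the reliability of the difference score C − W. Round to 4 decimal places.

0.6413

Var(C−W) = 1 + 1 − 2·0.54 = 2 − 1.08 = 0.92.
Under uncorrelated errors the observed covariances equal the true-score covariances, so only the own-variance terms attenuate.
True-score variance = [0.82 + 0.85] − 1.08 = 1.67 − 1.08 = 0.59.
Reliability = 0.59 / 0.92 = 0.6413.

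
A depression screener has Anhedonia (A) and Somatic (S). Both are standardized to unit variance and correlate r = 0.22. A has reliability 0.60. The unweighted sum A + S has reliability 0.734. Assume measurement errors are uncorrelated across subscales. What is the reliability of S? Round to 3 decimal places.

Var(A+S) = 2 + 2·0.22 = 2.440.
True-score variance = ρ_A + ρ_S + 2·0.22, so 0.734 = (0.60 + ρ_S + 0.44) / 2.440.
ρ_S = 0.734·2.440 − 0.60 − 0.44 = 0.751.

0.751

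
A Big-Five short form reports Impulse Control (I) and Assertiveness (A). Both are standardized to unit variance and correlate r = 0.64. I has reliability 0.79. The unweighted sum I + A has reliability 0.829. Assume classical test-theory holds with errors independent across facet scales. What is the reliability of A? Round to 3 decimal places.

0.649

Var(I+A) = 2 + 2·0.64 = 3.280.
True-score variance = ρ_I + ρ_A + 2·0.64, so 0.829 = (0.79 + ρ_A + 1.28) / 3.280.
ρ_A = 0.829·3.280 − 0.79 − 1.28 = 0.649.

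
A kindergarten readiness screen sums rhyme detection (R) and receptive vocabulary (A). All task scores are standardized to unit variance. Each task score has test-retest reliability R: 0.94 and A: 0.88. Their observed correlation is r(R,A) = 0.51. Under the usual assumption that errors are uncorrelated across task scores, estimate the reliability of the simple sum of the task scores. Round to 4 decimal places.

0.9404

Var(R+A) = 2 + 2·[0.51] = 2 + 1.02 = 3.02.
With uncorrelated errors the cross-covariances are all true-score covariance, so they carry over unchanged; only the diagonal terms shrink to ρᵢσᵢ².
True-score variance = [0.94 + 0.88] + 1.02 = 1.82 + 1.02 = 2.84.
Reliability = 2.84 / 3.02 = 0.9404.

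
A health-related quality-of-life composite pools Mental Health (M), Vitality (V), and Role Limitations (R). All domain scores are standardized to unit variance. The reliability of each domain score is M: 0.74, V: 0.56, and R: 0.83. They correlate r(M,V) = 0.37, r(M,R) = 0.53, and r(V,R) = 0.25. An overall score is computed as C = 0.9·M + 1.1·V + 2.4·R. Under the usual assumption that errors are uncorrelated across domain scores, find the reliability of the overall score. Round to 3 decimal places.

0.858

Var(C) = 0.9² + 1.1² + 2.4² + 2·[0.99·0.37 + 2.16·0.53 + 2.64·0.25] = 7.78 + 4.3422 = 12.1222.
With uncorrelated errors the cross-covariances are all true-score covariance, so they carry over unchanged; only the diagonal terms shrink to ρᵢσᵢ².
True-score variance = [0.9²·0.74 + 1.1²·0.56 + 2.4²·0.83] + 4.3422 = 6.0578 + 4.3422 = 10.4.
Reliability = 10.4 / 12.1222 = 0.858.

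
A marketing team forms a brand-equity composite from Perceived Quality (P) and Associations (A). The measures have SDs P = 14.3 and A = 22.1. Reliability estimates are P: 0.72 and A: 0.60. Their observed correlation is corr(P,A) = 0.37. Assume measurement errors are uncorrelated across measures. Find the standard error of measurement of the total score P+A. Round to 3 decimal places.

15.894

Var(total) = 692.9 + 233.862 = 926.762.
True-score variance = 440.279 + 233.862 = 674.141, so reliability = 0.7274.
Error variance = 926.762 − 674.141 = 252.621; SEM = √252.621 = 15.894.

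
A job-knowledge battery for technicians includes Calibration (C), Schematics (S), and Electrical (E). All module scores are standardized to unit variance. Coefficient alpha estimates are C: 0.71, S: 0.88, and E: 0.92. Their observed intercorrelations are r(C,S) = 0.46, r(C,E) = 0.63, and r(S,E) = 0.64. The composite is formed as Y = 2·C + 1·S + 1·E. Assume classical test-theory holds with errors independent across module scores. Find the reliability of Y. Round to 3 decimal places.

0.883

Var(Y) = 2² + 1 + 1 + 2·[2·0.46 + 2·0.63 + 0.64] = 6 + 5.64 = 11.64.
With uncorrelated errors the cross-covariances are all true-score covariance, so they carry over unchanged; only the diagonal terms shrink to ρᵢσᵢ².
True-score variance = [2²·0.71 + 0.88 + 0.92] + 5.64 = 4.64 + 5.64 = 10.28.
Reliability = 10.28 / 11.64 = 0.883.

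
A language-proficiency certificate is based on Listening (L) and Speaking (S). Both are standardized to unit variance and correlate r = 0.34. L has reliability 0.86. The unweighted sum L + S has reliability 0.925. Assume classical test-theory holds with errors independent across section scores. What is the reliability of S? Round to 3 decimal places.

Var(L+S) = 2 + 2·0.34 = 2.680.
True-score variance = ρ_L + ρ_S + 2·0.34, so 0.925 = (0.86 + ρ_S + 0.68) / 2.680.
ρ_S = 0.925·2.680 − 0.86 − 0.68 = 0.939.

0.939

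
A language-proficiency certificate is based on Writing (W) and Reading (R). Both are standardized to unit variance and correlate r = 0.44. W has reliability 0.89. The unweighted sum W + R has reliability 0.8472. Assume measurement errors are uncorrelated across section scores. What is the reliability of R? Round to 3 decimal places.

Var(W+R) = 2 + 2·0.44 = 2.880.
True-score variance = ρ_W + ρ_R + 2·0.44, so 0.8472 = (0.89 + ρ_R + 0.88) / 2.880.
ρ_R = 0.8472·2.880 − 0.89 − 0.88 = 0.670.

0.670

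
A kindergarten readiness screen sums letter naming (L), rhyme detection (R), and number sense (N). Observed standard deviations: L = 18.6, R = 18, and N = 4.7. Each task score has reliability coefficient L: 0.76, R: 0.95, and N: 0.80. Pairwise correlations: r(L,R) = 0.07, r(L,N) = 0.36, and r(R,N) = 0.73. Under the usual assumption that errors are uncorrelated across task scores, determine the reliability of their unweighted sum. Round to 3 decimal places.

Var(L+R+N) = 18.6² + 18² + 4.7² + 2·[18.6·18·0.07 + 18.6·4.7·0.36 + 18·4.7·0.73] = 692.05 + 233.33 = 925.38.
With uncorrelated errors the cross-covariances are all true-score covariance, so they carry over unchanged; only the diagonal terms shrink to ρᵢσᵢ².
True-score variance = [18.6²·0.76 + 18²·0.95 + 4.7²·0.80] + 233.33 = 588.402 + 233.33 = 821.732.
Reliability = 821.732 / 925.38 = 0.888.

0.888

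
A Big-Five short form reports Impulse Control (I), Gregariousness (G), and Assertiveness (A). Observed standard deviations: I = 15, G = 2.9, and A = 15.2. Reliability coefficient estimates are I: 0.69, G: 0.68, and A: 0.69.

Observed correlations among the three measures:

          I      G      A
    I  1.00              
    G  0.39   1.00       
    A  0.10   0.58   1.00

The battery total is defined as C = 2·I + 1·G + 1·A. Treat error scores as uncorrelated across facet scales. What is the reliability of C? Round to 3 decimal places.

Var(C) = 2²·15² + 2.9² + 15.2² + 2·[2·15·2.9·0.39 + 2·15·15.2·0.10 + 2.9·15.2·0.58] = 1139.45 + 210.193 = 1349.64.
Because errors are independent across components, Cov(Tᵢ,Tⱼ) = Cov(Xᵢ,Xⱼ); the off-diagonal part of the true-score variance is the same as above.
True-score variance = [2²·15²·0.69 + 2.9²·0.68 + 15.2²·0.69] + 210.193 = 786.136 + 210.193 = 996.329.
Reliability = 996.329 / 1349.64 = 0.738.

0.738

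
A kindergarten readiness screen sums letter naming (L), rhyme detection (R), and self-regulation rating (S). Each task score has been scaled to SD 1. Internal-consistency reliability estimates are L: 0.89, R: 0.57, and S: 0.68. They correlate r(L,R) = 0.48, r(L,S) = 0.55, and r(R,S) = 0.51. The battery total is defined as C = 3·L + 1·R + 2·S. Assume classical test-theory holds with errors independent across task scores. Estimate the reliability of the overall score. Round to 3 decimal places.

0.894

Var(C) = 3² + 1 + 2² + 2·[3·0.48 + 6·0.55 + 2·0.51] = 14 + 11.52 = 25.52.
Because errors are independent across components, Cov(Tᵢ,Tⱼ) = Cov(Xᵢ,Xⱼ); the off-diagonal part of the true-score variance is the same as above.
True-score variance = [3²·0.89 + 0.57 + 2²·0.68] + 11.52 = 11.3 + 11.52 = 22.82.
Reliability = 22.82 / 25.52 = 0.894.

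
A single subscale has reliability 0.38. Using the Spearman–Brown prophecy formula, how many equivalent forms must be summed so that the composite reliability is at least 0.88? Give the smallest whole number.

k ≥ ρ*(1−ρ₁)/(ρ₁(1−ρ*)) = 0.88·0.62 / (0.38·0.12) = 11.965.
Smallest integer k = 12.

12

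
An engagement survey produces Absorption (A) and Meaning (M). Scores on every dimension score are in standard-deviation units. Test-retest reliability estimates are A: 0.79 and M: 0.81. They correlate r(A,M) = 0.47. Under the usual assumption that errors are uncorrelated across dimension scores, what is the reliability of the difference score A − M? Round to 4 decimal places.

Var(A−M) = 1 + 1 − 2·0.47 = 2 − 0.94 = 1.06.
Under uncorrelated errors the observed covariances equal the true-score covariances, so only the own-variance terms attenuate.
True-score variance = [0.79 + 0.81] − 0.94 = 1.6 − 0.94 = 0.66.
Reliability = 0.66 / 1.06 = 0.6226.

0.6226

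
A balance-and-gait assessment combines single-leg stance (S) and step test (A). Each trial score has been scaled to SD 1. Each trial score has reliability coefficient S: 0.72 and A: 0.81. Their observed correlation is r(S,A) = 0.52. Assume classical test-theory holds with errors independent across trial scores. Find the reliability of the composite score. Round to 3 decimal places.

0.845

Var(S+A) = 2 + 2·[0.52] = 2 + 1.04 = 3.04.
Because errors are independent across components, Cov(Tᵢ,Tⱼ) = Cov(Xᵢ,Xⱼ); the off-diagonal part of the true-score variance is the same as above.
True-score variance = [0.72 + 0.81] + 1.04 = 1.53 + 1.04 = 2.57.
Reliability = 2.57 / 3.04 = 0.845.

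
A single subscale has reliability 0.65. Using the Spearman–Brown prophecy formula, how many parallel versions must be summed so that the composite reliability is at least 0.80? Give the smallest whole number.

k ≥ ρ*(1−ρ₁)/(ρ₁(1−ρ*)) = 0.80·0.35 / (0.65·0.20) = 2.154.
Smallest integer k = 3.

3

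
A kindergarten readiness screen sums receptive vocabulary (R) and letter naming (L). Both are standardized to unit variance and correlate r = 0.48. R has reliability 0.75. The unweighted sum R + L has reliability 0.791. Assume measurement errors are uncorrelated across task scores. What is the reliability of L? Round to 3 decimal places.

Var(R+L) = 2 + 2·0.48 = 2.960.
True-score variance = ρ_R + ρ_L + 2·0.48, so 0.791 = (0.75 + ρ_L + 0.96) / 2.960.
ρ_L = 0.791·2.960 − 0.75 − 0.96 = 0.631.

0.631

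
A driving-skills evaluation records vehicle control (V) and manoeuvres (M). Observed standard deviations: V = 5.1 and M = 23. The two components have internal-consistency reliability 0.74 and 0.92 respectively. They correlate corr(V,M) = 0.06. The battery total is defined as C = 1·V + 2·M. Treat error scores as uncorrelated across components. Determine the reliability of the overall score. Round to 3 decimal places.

0.919

Var(C) = 5.1² + 2²·23² + 2·[2·5.1·23·0.06] = 2142.01 + 28.152 = 2170.16.
Under uncorrelated errors the observed covariances equal the true-score covariances, so only the own-variance terms attenuate.
True-score variance = [5.1²·0.74 + 2²·23²·0.92] + 28.152 = 1965.97 + 28.152 = 1994.12.
Reliability = 1994.12 / 2170.16 = 0.919.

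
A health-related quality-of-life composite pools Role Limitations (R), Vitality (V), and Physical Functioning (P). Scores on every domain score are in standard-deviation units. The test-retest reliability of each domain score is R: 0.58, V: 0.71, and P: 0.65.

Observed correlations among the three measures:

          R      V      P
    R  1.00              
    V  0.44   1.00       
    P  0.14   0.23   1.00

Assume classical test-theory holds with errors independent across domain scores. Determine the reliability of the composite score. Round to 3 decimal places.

0.771

Var(R+V+P) = 3 + 2·[0.44 + 0.14 + 0.23] = 3 + 1.62 = 4.62.
Because errors are independent across components, Cov(Tᵢ,Tⱼ) = Cov(Xᵢ,Xⱼ); the off-diagonal part of the true-score variance is the same as above.
True-score variance = [0.58 + 0.71 + 0.65] + 1.62 = 1.94 + 1.62 = 3.56.
Reliability = 3.56 / 4.62 = 0.771.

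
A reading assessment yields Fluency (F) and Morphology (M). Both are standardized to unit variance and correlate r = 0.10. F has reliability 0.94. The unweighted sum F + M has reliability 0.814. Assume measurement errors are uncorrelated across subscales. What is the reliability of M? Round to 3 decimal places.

Var(F+M) = 2 + 2·0.10 = 2.200.
True-score variance = ρ_F + ρ_M + 2·0.10, so 0.814 = (0.94 + ρ_M + 0.20) / 2.200.
ρ_M = 0.814·2.200 − 0.94 − 0.20 = 0.651.

0.651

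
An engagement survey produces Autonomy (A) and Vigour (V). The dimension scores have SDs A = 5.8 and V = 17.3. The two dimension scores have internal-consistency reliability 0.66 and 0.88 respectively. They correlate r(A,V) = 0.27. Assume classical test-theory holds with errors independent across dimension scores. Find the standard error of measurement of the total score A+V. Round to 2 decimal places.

Var(total) = 332.93 + 54.1836 = 387.114.
True-score variance = 285.578 + 54.1836 = 339.761, so reliability = 0.8777.
Error variance = 387.114 − 339.761 = 47.3524; SEM = √47.3524 = 6.88.

6.88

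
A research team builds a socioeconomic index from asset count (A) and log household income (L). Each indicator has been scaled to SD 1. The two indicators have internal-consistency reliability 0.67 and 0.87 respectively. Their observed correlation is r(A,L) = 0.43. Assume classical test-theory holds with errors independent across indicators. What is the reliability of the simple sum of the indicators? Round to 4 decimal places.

Var(A+L) = 2 + 2·[0.43] = 2 + 0.86 = 2.86.
Under uncorrelated errors the observed covariances equal the true-score covariances, so only the own-variance terms attenuate.
True-score variance = [0.67 + 0.87] + 0.86 = 1.54 + 0.86 = 2.4.
Reliability = 2.4 / 2.86 = 0.8392.

0.8392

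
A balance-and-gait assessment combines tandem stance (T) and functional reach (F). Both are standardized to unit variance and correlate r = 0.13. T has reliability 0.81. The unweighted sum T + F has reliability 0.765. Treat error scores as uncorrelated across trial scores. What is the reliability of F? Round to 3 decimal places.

Var(T+F) = 2 + 2·0.13 = 2.260.
True-score variance = ρ_T + ρ_F + 2·0.13, so 0.765 = (0.81 + ρ_F + 0.26) / 2.260.
ρ_F = 0.765·2.260 − 0.81 − 0.26 = 0.659.

0.659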